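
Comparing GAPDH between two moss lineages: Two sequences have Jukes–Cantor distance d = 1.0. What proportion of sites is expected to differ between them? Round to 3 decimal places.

p = (3/4)(1 − e^(−4d/3)) = 0.75 × (1 − e^(-1.333333)) = 0.75 × (1 − 0.263597) = 0.552302.

0.552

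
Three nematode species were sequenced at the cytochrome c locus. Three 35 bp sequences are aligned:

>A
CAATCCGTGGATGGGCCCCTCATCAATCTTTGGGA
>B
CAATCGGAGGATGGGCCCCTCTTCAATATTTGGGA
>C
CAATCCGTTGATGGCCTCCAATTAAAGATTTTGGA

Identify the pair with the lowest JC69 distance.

A–B: 4/35 differ, p = 0.114, d = 0.124.
A–C: 10/35 differ, p = 0.286, d = 0.360.
B–C: 10/35 differ, p = 0.286, d = 0.360.
The smallest distance is between A and B.

A and B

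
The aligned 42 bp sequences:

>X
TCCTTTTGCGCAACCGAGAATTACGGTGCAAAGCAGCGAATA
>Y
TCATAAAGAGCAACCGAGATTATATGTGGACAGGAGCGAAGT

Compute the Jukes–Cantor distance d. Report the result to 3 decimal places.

The sequences differ at 15 of 42 sites, so p = 15/42 ≈ 0.357143.
d = −(3/4) ln(1 − 4p/3) = −0.75 ln(1 − 0.476191) = −0.75 ln(0.523809)
  = −0.75 × (-0.646628) = 0.484971 substitutions/site.

0.485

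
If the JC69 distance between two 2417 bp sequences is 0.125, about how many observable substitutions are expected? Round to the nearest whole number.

Invert JC69: p = (3/4)(1 − e^(−4d/3)) = 0.75 × (1 − e^(-0.166667)) = 0.75 × (1 − 0.846481) = 0.115139.
Expected differing sites = pL ≈ 0.115139 × 2417 = 278.290963 ≈ 278.

278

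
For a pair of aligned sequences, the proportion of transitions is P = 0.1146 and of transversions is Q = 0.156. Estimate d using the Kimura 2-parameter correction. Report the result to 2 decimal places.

Under the Kimura two-parameter model, d = −½ ln(1 − 2P − Q) − ¼ ln(1 − 2Q).
1 − 2P − Q = 0.6148, giving −½ ln(0.6148) = 0.243229.
1 − 2Q = 0.688, giving −¼ ln(0.688) = 0.093492.
d = 0.243229 + 0.093492 = 0.336721.

0.34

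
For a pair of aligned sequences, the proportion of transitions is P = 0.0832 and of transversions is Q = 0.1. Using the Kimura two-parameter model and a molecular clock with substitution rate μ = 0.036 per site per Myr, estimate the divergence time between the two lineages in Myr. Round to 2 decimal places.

Under the Kimura two-parameter model, d = −½ ln(1 − 2P − Q) − ¼ ln(1 − 2Q).
1 − 2P − Q = 0.7336, giving −½ ln(0.7336) = 0.154896.
1 − 2Q = 0.8, giving −¼ ln(0.8) = 0.055786.
d = 0.154896 + 0.055786 = 0.210682.
Under a molecular clock d = 2μt, so t = d/(2μ) = 0.210682 / (2 × 0.036) = 2.93 Myr.

2.93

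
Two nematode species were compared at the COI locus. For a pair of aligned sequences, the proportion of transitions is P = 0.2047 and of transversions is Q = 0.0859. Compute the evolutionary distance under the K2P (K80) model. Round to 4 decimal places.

Under the Kimura two-parameter model, d = −½ ln(1 − 2P − Q) − ¼ ln(1 − 2Q).
1 − 2P − Q = 0.5047, giving −½ ln(0.5047) = 0.341896.
1 − 2Q = 0.8282, giving −¼ ln(0.8282) = 0.047125.
d = 0.341896 + 0.047125 = 0.389021.

0.3890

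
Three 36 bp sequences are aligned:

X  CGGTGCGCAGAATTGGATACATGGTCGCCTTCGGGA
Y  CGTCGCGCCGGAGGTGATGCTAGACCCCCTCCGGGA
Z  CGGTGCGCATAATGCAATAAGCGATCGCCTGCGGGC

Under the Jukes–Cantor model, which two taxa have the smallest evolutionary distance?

X and Z

X–Y: 14/36 differ, p = 0.389, d = 0.548.
X–Z: 10/36 differ, p = 0.278, d = 0.347.
Y–Z: 16/36 differ, p = 0.444, d = 0.673.
The smallest distance is between X and Z.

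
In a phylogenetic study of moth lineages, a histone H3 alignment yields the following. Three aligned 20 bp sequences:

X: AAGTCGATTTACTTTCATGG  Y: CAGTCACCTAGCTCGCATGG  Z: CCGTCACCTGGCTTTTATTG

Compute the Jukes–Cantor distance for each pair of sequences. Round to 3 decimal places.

d(X,Y) = 0.572, d(X,Z) = 0.687, d(Y,Z) = 0.383

X–Y: 8/20 sites differ → p = 0.4, d = −0.75 ln(1 − 0.533333) = 0.571605 ≈ 0.572.
X–Z: 9/20 sites differ → p = 0.45, d = −0.75 ln(1 − 0.6) = 0.687218 ≈ 0.687.
Y–Z: 6/20 sites differ → p = 0.3, d = −0.75 ln(1 − 0.4) = 0.383119 ≈ 0.383.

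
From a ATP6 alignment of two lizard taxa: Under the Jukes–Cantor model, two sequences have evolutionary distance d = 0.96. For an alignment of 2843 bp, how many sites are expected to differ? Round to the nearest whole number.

Invert JC69: p = (3/4)(1 − e^(−4d/3)) = 0.75 × (1 − e^(-1.28)) = 0.75 × (1 − 0.278037) = 0.541472.
Expected differing sites = pL ≈ 0.541472 × 2843 = 1539.404896 ≈ 1539.

1539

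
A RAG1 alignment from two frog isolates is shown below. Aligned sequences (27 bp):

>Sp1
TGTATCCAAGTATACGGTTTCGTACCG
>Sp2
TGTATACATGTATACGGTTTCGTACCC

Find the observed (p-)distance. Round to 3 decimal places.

The sequences differ at 3 of 27 positions (sites 6, 9, 27).
p = 3/27 = 0.111111… ≈ 0.111 (to 3 d.p.).

0.111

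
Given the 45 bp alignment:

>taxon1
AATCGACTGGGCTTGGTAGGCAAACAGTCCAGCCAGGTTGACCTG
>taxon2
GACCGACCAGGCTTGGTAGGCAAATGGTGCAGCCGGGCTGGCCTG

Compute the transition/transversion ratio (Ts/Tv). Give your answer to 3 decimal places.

9.000

Transitions are A↔G and C↔T; transversions are all other mismatches.
Transitions: 9. Transversions: 1.
R = 9/1 = 9.000.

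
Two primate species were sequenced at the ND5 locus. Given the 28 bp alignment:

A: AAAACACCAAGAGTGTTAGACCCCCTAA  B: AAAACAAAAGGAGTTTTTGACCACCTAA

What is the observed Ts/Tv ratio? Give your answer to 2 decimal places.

0.20

Transitions are A↔G and C↔T; transversions are all other mismatches.
Transitions: 1. Transversions: 5.
R = 1/5 = 0.20.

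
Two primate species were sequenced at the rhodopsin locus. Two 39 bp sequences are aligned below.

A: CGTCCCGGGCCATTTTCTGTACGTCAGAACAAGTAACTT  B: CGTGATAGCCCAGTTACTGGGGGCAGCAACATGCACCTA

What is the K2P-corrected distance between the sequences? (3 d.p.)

0.717

Of 39 sites, 6 differences are transitions and 12 are transversions, so P = 6/39 ≈ 0.153846 and Q = 12/39 ≈ 0.307692.
Under the Kimura two-parameter model, d = −½ ln(1 − 2P − Q) − ¼ ln(1 − 2Q).
1 − 2P − Q = 0.384616, giving −½ ln(0.384616) = 0.477755.
1 − 2Q = 0.384616, giving −¼ ln(0.384616) = 0.238877.
d = 0.477755 + 0.238877 = 0.716632.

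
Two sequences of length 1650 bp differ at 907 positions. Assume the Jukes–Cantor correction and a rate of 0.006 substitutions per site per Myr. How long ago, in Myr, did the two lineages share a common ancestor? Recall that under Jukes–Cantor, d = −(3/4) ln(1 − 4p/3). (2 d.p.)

p = 907/1650 ≈ 0.549697.
d = −(3/4) ln(1 − 4p/3) = −0.75 ln(1 − 0.732929) = −0.75 ln(0.267071)
  = −0.75 × (-1.320241) = 0.990181 substitutions/site.
Under a molecular clock d = 2μt, so t = d/(2μ) = 0.990181 / (2 × 0.006) = 82.52 Myr.

82.52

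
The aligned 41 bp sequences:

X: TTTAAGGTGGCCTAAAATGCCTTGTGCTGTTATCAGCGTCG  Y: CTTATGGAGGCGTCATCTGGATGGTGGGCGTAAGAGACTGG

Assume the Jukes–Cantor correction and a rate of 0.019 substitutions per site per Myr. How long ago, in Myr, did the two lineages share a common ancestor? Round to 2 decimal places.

The sequences differ at 19 of 41 sites, so p = 19/41 ≈ 0.463415.
d = −(3/4) ln(1 − 4p/3) = −0.75 ln(1 − 0.617887) = −0.75 ln(0.382113)
  = −0.75 × (-0.962039) = 0.721529 substitutions/site.
Under a molecular clock d = 2μt, so t = d/(2μ) = 0.721529 / (2 × 0.019) = 18.99 Myr.

18.99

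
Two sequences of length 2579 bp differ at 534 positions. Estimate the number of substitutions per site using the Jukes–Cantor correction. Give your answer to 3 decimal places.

0.242

p = 534/2579 ≈ 0.207057.
d = −(3/4) ln(1 − 4p/3) = −0.75 ln(1 − 0.276076) = −0.75 ln(0.723924)
  = −0.75 × (-0.323069) = 0.242302 substitutions/site.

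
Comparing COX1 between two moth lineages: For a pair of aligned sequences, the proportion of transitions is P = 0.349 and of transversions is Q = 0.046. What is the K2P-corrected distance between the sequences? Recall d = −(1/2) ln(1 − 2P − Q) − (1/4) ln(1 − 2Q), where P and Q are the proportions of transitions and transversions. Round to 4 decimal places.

Under the Kimura two-parameter model, d = −½ ln(1 − 2P − Q) − ¼ ln(1 − 2Q).
1 − 2P − Q = 0.256, giving −½ ln(0.256) = 0.681289.
1 − 2Q = 0.908, giving −¼ ln(0.908) = 0.024128.
d = 0.681289 + 0.024128 = 0.705417.

0.7054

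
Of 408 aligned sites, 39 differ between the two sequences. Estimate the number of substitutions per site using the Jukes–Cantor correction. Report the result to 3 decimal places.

p = 39/408 ≈ 0.095588.
d = −(3/4) ln(1 − 4p/3) = −0.75 ln(1 − 0.127451) = −0.75 ln(0.872549)
  = −0.75 × (-0.136336) = 0.102252 substitutions/site.

0.102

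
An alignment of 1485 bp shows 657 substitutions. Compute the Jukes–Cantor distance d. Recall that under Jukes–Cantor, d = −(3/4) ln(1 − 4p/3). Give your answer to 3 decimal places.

p = 657/1485 ≈ 0.442424.
d = −(3/4) ln(1 − 4p/3) = −0.75 ln(1 − 0.589899) = −0.75 ln(0.410101)
  = −0.75 × (-0.891352) = 0.668514 substitutions/site.

0.669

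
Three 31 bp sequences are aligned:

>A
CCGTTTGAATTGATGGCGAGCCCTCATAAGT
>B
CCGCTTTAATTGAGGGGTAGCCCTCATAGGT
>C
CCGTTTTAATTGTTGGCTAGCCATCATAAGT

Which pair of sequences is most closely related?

A and C

A–B: 6/31 differ, p = 0.194, d = 0.224.
A–C: 4/31 differ, p = 0.129, d = 0.142.
B–C: 6/31 differ, p = 0.194, d = 0.224.
The smallest distance is between A and C.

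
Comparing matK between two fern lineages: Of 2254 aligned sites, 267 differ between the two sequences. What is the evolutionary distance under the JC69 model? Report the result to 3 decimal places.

p = 267/2254 ≈ 0.118456.
d = −(3/4) ln(1 − 4p/3) = −0.75 ln(1 − 0.157941) = −0.75 ln(0.842059)
  = −0.75 × (-0.171905) = 0.128929 substitutions/site.

0.129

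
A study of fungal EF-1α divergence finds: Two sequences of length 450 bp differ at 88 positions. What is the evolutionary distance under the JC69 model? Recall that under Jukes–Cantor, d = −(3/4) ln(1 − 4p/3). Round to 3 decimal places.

p = 88/450 ≈ 0.195556.
d = −(3/4) ln(1 − 4p/3) = −0.75 ln(1 − 0.260741) = −0.75 ln(0.739259)
  = −0.75 × (-0.302107) = 0.226580 substitutions/site.

0.227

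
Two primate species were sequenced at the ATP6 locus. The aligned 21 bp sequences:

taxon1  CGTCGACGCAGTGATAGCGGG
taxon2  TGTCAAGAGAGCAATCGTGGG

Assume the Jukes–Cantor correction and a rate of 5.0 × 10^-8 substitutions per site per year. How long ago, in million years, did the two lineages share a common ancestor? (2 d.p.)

6.35

The sequences differ at 9 of 21 sites (1, 5, 7, 8, 9, 12, 13, 16, 18), so p = 9/21 ≈ 0.428571.
d = −(3/4) ln(1 − 4p/3) = −0.75 ln(1 − 0.571428) = −0.75 ln(0.428572)
  = −0.75 × (-0.847297) = 0.635473 substitutions/site.
Under a molecular clock d = 2μt, so t = d/(2μ) = 0.635473 / (2 × 5.0 × 10^-8) = 6.35 million years.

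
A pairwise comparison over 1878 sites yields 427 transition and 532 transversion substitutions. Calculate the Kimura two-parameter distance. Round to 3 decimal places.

P = 427/1878 ≈ 0.22737 and Q = 532/1878 ≈ 0.28328.
Under the Kimura two-parameter model, d = −½ ln(1 − 2P − Q) − ¼ ln(1 − 2Q).
1 − 2P − Q = 0.26198, giving −½ ln(0.26198) = 0.669744.
1 − 2Q = 0.43344, giving −¼ ln(0.43344) = 0.209000.
d = 0.669744 + 0.209000 = 0.878744.

0.879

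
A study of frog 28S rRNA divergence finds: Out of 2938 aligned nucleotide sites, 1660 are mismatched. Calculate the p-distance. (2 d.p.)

p = 1660/2938 = 0.565010… ≈ 0.57 (to 2 d.p.).

0.57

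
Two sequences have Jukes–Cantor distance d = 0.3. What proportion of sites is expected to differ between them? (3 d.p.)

p = (3/4)(1 − e^(−4d/3)) = 0.75 × (1 − e^(-0.4)) = 0.75 × (1 − 0.670320) = 0.247260.

0.247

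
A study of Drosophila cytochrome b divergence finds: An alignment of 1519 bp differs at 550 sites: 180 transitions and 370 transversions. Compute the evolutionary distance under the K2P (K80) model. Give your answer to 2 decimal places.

P = 180/1519 ≈ 0.118499 and Q = 370/1519 ≈ 0.243581.
Under the Kimura two-parameter model, d = −½ ln(1 − 2P − Q) − ¼ ln(1 − 2Q).
1 − 2P − Q = 0.519421, giving −½ ln(0.519421) = 0.327520.
1 − 2Q = 0.512838, giving −¼ ln(0.512838) = 0.166949.
d = 0.327520 + 0.166949 = 0.494469.

0.49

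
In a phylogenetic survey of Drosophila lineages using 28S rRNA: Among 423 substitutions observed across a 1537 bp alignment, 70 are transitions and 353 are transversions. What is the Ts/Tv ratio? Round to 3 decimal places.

0.198

R = 70/353 = 0.198300… ≈ 0.198 (to 3 d.p.).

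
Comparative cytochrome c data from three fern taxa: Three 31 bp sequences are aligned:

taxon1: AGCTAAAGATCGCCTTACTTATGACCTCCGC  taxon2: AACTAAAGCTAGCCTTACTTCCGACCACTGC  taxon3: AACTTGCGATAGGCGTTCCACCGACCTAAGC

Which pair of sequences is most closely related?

taxon1 and taxon2

taxon1–taxon2: 7/31 differ, p = 0.226, d = 0.269.
taxon1–taxon3: 14/31 differ, p = 0.452, d = 0.691.
taxon2–taxon3: 12/31 differ, p = 0.387, d = 0.544.
The smallest distance is between taxon1 and taxon2.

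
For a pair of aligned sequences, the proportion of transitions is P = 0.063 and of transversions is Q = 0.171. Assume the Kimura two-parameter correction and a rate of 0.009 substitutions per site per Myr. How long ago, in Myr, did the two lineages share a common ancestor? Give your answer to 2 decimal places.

15.60

Under the Kimura two-parameter model, d = −½ ln(1 − 2P − Q) − ¼ ln(1 − 2Q).
1 − 2P − Q = 0.703, giving −½ ln(0.703) = 0.176199.
1 − 2Q = 0.658, giving −¼ ln(0.658) = 0.104638.
d = 0.176199 + 0.104638 = 0.280837.
Under a molecular clock d = 2μt, so t = d/(2μ) = 0.280837 / (2 × 0.009) = 15.60 Myr.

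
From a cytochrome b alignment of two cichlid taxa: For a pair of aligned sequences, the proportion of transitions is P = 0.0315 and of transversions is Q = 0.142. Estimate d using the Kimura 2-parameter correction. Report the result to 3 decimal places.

Under the Kimura two-parameter model, d = −½ ln(1 − 2P − Q) − ¼ ln(1 − 2Q).
1 − 2P − Q = 0.795, giving −½ ln(0.795) = 0.114707.
1 − 2Q = 0.716, giving −¼ ln(0.716) = 0.083519.
d = 0.114707 + 0.083519 = 0.198226.

0.198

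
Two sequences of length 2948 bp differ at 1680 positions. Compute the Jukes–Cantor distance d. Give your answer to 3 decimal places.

1.070

p = 1680/2948 ≈ 0.569878.
d = −(3/4) ln(1 − 4p/3) = −0.75 ln(1 − 0.759837) = −0.75 ln(0.240163)
  = −0.75 × (-1.426437) = 1.069828 substitutions/site.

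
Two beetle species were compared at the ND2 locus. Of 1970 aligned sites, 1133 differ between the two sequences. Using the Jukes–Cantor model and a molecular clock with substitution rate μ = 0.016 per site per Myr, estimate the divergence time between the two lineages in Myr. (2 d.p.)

34.13

p = 1133/1970 ≈ 0.575127.
d = −(3/4) ln(1 − 4p/3) = −0.75 ln(1 − 0.766836) = −0.75 ln(0.233164)
  = −0.75 × (-1.456013) = 1.092010 substitutions/site.
Under a molecular clock d = 2μt, so t = d/(2μ) = 1.092010 / (2 × 0.016) = 34.13 Myr.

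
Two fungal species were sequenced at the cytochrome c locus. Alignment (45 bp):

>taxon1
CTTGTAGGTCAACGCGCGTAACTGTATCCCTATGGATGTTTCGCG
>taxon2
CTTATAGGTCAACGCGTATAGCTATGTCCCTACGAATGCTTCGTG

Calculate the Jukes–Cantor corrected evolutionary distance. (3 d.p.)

The sequences differ at 10 of 45 sites (4, 17, 18, 21, 24, 26, 33, 35, 39, 44), so p = 10/45 ≈ 0.222222.
d = −(3/4) ln(1 − 4p/3) = −0.75 ln(1 − 0.296296) = −0.75 ln(0.703704)
  = −0.75 × (-0.351397) = 0.263548 substitutions/site.

0.264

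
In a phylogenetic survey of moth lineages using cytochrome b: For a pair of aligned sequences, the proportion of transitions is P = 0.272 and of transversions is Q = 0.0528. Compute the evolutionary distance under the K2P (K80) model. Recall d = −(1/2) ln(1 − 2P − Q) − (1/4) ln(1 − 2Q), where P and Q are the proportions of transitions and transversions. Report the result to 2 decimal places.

0.48

Under the Kimura two-parameter model, d = −½ ln(1 − 2P − Q) − ¼ ln(1 − 2Q).
1 − 2P − Q = 0.4032, giving −½ ln(0.4032) = 0.454161.
1 − 2Q = 0.8944, giving −¼ ln(0.8944) = 0.027901.
d = 0.454161 + 0.027901 = 0.482062.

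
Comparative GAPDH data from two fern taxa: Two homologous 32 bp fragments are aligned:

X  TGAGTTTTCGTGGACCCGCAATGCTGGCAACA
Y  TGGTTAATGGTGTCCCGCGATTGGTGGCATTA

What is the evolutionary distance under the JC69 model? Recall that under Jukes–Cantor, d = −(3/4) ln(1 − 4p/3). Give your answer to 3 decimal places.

0.657

The sequences differ at 14 of 32 sites, so p = 14/32 = 0.4375.
d = −(3/4) ln(1 − 4p/3) = −0.75 ln(1 − 0.583333) = −0.75 ln(0.416667)
  = −0.75 × (-0.875468) = 0.656601 substitutions/site.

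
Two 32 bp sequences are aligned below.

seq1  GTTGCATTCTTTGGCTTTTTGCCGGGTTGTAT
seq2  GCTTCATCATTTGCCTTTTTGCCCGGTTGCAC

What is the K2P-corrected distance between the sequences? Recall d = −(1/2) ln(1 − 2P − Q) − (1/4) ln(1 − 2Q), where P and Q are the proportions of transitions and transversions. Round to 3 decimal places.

Of 32 sites, 4 differences are transitions and 4 are transversions, so P = 4/32 = 0.125 and Q = 4/32 = 0.125.
Under the Kimura two-parameter model, d = −½ ln(1 − 2P − Q) − ¼ ln(1 − 2Q).
1 − 2P − Q = 0.625, giving −½ ln(0.625) = 0.235002.
1 − 2Q = 0.75, giving −¼ ln(0.75) = 0.071921.
d = 0.235002 + 0.071921 = 0.306923.

0.307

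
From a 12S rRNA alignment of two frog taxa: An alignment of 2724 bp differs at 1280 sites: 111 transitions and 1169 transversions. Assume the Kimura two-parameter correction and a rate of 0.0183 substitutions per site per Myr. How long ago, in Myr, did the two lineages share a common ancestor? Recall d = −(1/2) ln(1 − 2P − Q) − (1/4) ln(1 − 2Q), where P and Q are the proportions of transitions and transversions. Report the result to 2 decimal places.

P = 111/2724 ≈ 0.040749 and Q = 1169/2724 ≈ 0.429148.
Under the Kimura two-parameter model, d = −½ ln(1 − 2P − Q) − ¼ ln(1 − 2Q).
1 − 2P − Q = 0.489354, giving −½ ln(0.489354) = 0.357335.
1 − 2Q = 0.141704, giving −¼ ln(0.141704) = 0.488504.
d = 0.357335 + 0.488504 = 0.845839.
Under a molecular clock d = 2μt, so t = d/(2μ) = 0.845839 / (2 × 0.0183) = 23.11 Myr.

23.11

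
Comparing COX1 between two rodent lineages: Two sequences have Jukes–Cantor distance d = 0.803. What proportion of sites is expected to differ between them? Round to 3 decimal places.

p = (3/4)(1 − e^(−4d/3)) = 0.75 × (1 − e^(-1.070667)) = 0.75 × (1 − 0.342780) = 0.492915.

0.493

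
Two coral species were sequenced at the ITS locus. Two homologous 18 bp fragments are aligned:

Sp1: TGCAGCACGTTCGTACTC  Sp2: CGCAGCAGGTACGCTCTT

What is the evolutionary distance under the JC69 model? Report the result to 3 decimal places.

The sequences differ at 6 of 18 sites (1, 8, 11, 14, 15, 18), so p = 6/18 ≈ 0.333333.
d = −(3/4) ln(1 − 4p/3) = −0.75 ln(1 − 0.444444) = −0.75 ln(0.555556)
  = −0.75 × (-0.587786) = 0.440840 substitutions/site.

0.441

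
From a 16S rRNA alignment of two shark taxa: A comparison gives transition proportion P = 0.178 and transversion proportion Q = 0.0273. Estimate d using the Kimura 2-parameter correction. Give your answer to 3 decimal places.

0.256

Under the Kimura two-parameter model, d = −½ ln(1 − 2P − Q) − ¼ ln(1 − 2Q).
1 − 2P − Q = 0.6167, giving −½ ln(0.6167) = 0.241686.
1 − 2Q = 0.9454, giving −¼ ln(0.9454) = 0.014037.
d = 0.241686 + 0.014037 = 0.255723.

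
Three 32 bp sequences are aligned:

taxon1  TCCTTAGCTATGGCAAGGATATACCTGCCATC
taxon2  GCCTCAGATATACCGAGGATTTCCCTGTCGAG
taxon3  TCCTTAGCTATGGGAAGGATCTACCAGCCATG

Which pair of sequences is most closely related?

taxon1–taxon2: 12/32 differ, p = 0.375, d = 0.520.
taxon1–taxon3: 4/32 differ, p = 0.125, d = 0.137.
taxon2–taxon3: 13/32 differ, p = 0.406, d = 0.585.
The smallest distance is between taxon1 and taxon3.

taxon1 and taxon3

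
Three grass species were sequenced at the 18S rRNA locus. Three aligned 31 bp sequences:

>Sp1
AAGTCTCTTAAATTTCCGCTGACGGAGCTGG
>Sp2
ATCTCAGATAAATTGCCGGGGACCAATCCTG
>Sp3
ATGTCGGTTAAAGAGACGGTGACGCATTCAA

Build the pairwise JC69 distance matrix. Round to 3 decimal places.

d(Sp1,Sp2) = 0.614, d(Sp1,Sp3) = 0.691, d(Sp2,Sp3) = 0.544

Sp1–Sp2: 13/31 sites differ → p ≈ 0.419355, d = −0.75 ln(1 − 0.55914) = 0.614271 ≈ 0.614.
Sp1–Sp3: 14/31 sites differ → p ≈ 0.451613, d = −0.75 ln(1 − 0.602151) = 0.691262 ≈ 0.691.
Sp2–Sp3: 12/31 sites differ → p ≈ 0.387097, d = −0.75 ln(1 − 0.516129) = 0.544453 ≈ 0.544.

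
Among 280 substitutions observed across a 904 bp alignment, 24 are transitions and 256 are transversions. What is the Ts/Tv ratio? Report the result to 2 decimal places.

R = 24/256 = 0.09375 ≈ 0.09 (to 2 d.p.).

0.09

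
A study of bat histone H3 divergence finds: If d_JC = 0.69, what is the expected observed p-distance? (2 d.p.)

p = (3/4)(1 − e^(−4d/3)) = 0.75 × (1 − e^(-0.92)) = 0.75 × (1 − 0.398519) = 0.451111.

0.45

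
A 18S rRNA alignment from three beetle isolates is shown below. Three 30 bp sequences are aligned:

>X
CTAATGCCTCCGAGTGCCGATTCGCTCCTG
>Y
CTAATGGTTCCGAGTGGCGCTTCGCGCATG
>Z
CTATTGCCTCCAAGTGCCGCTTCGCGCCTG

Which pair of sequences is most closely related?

X–Y: 6/30 differ, p = 0.200, d = 0.233.
X–Z: 4/30 differ, p = 0.133, d = 0.147.
Y–Z: 6/30 differ, p = 0.200, d = 0.233.
The smallest distance is between X and Z.

X and Z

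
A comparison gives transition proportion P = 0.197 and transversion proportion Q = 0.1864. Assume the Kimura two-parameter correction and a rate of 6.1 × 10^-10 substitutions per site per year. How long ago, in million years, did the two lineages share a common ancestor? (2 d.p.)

Under the Kimura two-parameter model, d = −½ ln(1 − 2P − Q) − ¼ ln(1 − 2Q).
1 − 2P − Q = 0.4196, giving −½ ln(0.4196) = 0.434227.
1 − 2Q = 0.6272, giving −¼ ln(0.6272) = 0.116622.
d = 0.434227 + 0.116622 = 0.550849.
Under a molecular clock d = 2μt, so t = d/(2μ) = 0.550849 / (2 × 6.1 × 10^-10) = 451.52 million years.

451.52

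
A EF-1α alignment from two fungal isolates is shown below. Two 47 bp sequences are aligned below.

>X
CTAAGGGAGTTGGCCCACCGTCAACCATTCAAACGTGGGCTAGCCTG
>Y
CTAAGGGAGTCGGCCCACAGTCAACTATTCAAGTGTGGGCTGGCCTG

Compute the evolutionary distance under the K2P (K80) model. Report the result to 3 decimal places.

0.144

Of 47 sites, 5 differences are transitions and 1 are transversions, so P = 5/47 ≈ 0.106383 and Q = 1/47 ≈ 0.021277.
Under the Kimura two-parameter model, d = −½ ln(1 − 2P − Q) − ¼ ln(1 − 2Q).
1 − 2P − Q = 0.765957, giving −½ ln(0.765957) = 0.133315.
1 − 2Q = 0.957446, giving −¼ ln(0.957446) = 0.010871.
d = 0.133315 + 0.010871 = 0.144186.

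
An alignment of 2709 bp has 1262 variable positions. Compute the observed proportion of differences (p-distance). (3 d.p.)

p = 1262/2709 = 0.465854… ≈ 0.466 (to 3 d.p.).

0.466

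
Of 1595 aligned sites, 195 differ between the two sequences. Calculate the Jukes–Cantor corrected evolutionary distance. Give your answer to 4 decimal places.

0.1335

p = 195/1595 ≈ 0.122257.
d = −(3/4) ln(1 − 4p/3) = −0.75 ln(1 − 0.163009) = −0.75 ln(0.836991)
  = −0.75 × (-0.177942) = 0.133457 substitutions/site.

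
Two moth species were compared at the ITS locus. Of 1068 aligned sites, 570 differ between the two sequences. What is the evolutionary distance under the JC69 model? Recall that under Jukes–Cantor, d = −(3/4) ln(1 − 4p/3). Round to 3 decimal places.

0.933

p = 570/1068 ≈ 0.533708.
d = −(3/4) ln(1 − 4p/3) = −0.75 ln(1 − 0.711611) = −0.75 ln(0.288389)
  = −0.75 × (-1.243445) = 0.932584 substitutions/site.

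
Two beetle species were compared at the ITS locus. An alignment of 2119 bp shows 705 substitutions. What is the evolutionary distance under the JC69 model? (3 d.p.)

p = 705/2119 ≈ 0.332704.
d = −(3/4) ln(1 − 4p/3) = −0.75 ln(1 − 0.443605) = −0.75 ln(0.556395)
  = −0.75 × (-0.586277) = 0.439708 substitutions/site.

0.440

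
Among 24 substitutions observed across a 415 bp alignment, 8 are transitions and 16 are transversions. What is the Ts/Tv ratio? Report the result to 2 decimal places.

0.50

R = 8/16 = 0.50.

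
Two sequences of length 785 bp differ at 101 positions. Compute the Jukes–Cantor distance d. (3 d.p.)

0.141

p = 101/785 ≈ 0.128662.
d = −(3/4) ln(1 − 4p/3) = −0.75 ln(1 − 0.171549) = −0.75 ln(0.828451)
  = −0.75 × (-0.188198) = 0.141149 substitutions/site.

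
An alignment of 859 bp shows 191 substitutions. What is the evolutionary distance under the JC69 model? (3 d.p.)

p = 191/859 ≈ 0.222352.
d = −(3/4) ln(1 − 4p/3) = −0.75 ln(1 − 0.296469) = −0.75 ln(0.703531)
  = −0.75 × (-0.351643) = 0.263732 substitutions/site.

0.264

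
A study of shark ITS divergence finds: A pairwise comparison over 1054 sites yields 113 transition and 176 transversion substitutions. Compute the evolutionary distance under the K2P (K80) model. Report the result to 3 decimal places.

P = 113/1054 ≈ 0.107211 and Q = 176/1054 ≈ 0.166983.
Under the Kimura two-parameter model, d = −½ ln(1 − 2P − Q) − ¼ ln(1 − 2Q).
1 − 2P − Q = 0.618595, giving −½ ln(0.618595) = 0.240152.
1 − 2Q = 0.666034, giving −¼ ln(0.666034) = 0.101604.
d = 0.240152 + 0.101604 = 0.341756.

0.342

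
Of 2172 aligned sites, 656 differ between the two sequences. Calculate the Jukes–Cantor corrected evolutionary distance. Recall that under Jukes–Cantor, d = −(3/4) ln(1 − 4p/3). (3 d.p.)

p = 656/2172 ≈ 0.302026.
d = −(3/4) ln(1 − 4p/3) = −0.75 ln(1 − 0.402701) = −0.75 ln(0.597299)
  = −0.75 × (-0.515337) = 0.386503 substitutions/site.

0.387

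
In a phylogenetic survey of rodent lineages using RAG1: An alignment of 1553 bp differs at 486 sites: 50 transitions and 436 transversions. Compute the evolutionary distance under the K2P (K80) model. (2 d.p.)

P = 50/1553 ≈ 0.032196 and Q = 436/1553 ≈ 0.280747.
Under the Kimura two-parameter model, d = −½ ln(1 − 2P − Q) − ¼ ln(1 − 2Q).
1 − 2P − Q = 0.654861, giving −½ ln(0.654861) = 0.211666.
1 − 2Q = 0.438506, giving −¼ ln(0.438506) = 0.206095.
d = 0.211666 + 0.206095 = 0.417761.

0.42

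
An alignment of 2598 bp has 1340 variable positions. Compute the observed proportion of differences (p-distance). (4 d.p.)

p = 1340/2598 = 0.515781… ≈ 0.5158 (to 4 d.p.).

0.5158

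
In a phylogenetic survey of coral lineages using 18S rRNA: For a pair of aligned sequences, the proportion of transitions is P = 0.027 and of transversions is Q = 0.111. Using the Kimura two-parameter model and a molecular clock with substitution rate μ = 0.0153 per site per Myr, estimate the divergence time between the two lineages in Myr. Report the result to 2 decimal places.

5.00

Under the Kimura two-parameter model, d = −½ ln(1 − 2P − Q) − ¼ ln(1 − 2Q).
1 − 2P − Q = 0.835, giving −½ ln(0.835) = 0.090162.
1 − 2Q = 0.778, giving −¼ ln(0.778) = 0.062757.
d = 0.090162 + 0.062757 = 0.152919.
Under a molecular clock d = 2μt, so t = d/(2μ) = 0.152919 / (2 × 0.0153) = 5.00 Myr.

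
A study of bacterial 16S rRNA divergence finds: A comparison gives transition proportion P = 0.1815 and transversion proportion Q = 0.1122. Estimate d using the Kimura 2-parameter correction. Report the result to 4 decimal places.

0.3859

Under the Kimura two-parameter model, d = −½ ln(1 − 2P − Q) − ¼ ln(1 − 2Q).
1 − 2P − Q = 0.5248, giving −½ ln(0.5248) = 0.322369.
1 − 2Q = 0.7756, giving −¼ ln(0.7756) = 0.063530.
d = 0.322369 + 0.063530 = 0.385899.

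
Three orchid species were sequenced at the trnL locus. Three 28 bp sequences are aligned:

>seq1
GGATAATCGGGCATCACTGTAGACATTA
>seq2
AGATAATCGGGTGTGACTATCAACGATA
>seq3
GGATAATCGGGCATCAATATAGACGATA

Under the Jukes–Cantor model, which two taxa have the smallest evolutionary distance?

seq1–seq2: 9/28 differ, p = 0.321, d = 0.420.
seq1–seq3: 4/28 differ, p = 0.143, d = 0.158.
seq2–seq3: 7/28 differ, p = 0.250, d = 0.304.
The smallest distance is between seq1 and seq3.

seq1 and seq3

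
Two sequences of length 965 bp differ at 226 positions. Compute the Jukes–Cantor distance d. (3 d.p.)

0.281

p = 226/965 ≈ 0.234197.
d = −(3/4) ln(1 − 4p/3) = −0.75 ln(1 − 0.312263) = −0.75 ln(0.687737)
  = −0.75 × (-0.374349) = 0.280762 substitutions/site.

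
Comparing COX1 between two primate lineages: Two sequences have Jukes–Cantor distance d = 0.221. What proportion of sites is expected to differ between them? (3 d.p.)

0.191

p = (3/4)(1 − e^(−4d/3)) = 0.75 × (1 − e^(-0.294667)) = 0.75 × (1 − 0.744780) = 0.191415.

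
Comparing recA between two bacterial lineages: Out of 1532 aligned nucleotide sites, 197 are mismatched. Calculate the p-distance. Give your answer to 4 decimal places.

p = 197/1532 = 0.128590… ≈ 0.1286 (to 4 d.p.).

0.1286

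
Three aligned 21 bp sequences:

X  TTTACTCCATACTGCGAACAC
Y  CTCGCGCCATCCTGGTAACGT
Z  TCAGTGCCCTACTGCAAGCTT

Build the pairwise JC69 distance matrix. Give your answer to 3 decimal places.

X–Y: 9/21 sites differ → p ≈ 0.428571, d = −0.75 ln(1 − 0.571428) = 0.635472 ≈ 0.635.
X–Z: 10/21 sites differ → p ≈ 0.47619, d = −0.75 ln(1 − 0.63492) = 0.755729 ≈ 0.756.
Y–Z: 10/21 sites differ → p ≈ 0.47619, d = −0.75 ln(1 − 0.63492) = 0.755729 ≈ 0.756.

d(X,Y) = 0.635, d(X,Z) = 0.756, d(Y,Z) = 0.756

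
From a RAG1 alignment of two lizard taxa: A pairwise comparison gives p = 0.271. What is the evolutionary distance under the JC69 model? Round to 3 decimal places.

d = −(3/4) ln(1 − 4p/3) = −0.75 ln(1 − 0.361333) = −0.75 ln(0.638667)
  = −0.75 × (-0.448372) = 0.336279 substitutions/site.

0.336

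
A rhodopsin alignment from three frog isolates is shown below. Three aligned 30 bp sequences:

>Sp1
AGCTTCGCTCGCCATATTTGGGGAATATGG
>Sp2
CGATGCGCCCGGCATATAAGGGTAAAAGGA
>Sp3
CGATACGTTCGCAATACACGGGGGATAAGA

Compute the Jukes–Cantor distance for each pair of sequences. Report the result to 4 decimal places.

Sp1–Sp2: 11/30 sites differ → p ≈ 0.366667, d = −0.75 ln(1 − 0.488889) = 0.503376 ≈ 0.5034.
Sp1–Sp3: 11/30 sites differ → p ≈ 0.366667, d = −0.75 ln(1 − 0.488889) = 0.503376 ≈ 0.5034.
Sp2–Sp3: 11/30 sites differ → p ≈ 0.366667, d = −0.75 ln(1 − 0.488889) = 0.503376 ≈ 0.5034.

d(Sp1,Sp2) = 0.5034, d(Sp1,Sp3) = 0.5034, d(Sp2,Sp3) = 0.5034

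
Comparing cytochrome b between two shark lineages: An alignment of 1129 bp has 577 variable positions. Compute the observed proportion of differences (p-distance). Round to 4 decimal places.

0.5111

p = 577/1129 = 0.511071… ≈ 0.5111 (to 4 d.p.).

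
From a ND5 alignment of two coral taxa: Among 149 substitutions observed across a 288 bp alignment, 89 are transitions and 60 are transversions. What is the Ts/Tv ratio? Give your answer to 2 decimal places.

R = 89/60 = 1.483333… ≈ 1.48 (to 2 d.p.).

1.48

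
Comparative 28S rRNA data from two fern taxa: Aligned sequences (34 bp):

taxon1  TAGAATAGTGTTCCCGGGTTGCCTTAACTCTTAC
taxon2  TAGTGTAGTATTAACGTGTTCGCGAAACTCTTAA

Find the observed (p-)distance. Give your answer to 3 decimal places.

0.324

The sequences differ at 11 of 34 positions.
p = 11/34 = 0.323529… ≈ 0.324 (to 3 d.p.).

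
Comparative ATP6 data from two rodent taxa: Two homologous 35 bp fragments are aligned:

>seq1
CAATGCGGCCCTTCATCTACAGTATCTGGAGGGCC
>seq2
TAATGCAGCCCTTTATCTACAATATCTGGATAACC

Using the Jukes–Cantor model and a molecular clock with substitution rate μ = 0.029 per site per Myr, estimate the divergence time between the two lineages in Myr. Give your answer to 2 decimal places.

4.01

The sequences differ at 7 of 35 sites (1, 7, 14, 22, 31, 32, 33), so p = 7/35 = 0.2.
d = −(3/4) ln(1 − 4p/3) = −0.75 ln(1 − 0.266667) = −0.75 ln(0.733333)
  = −0.75 × (-0.310155) = 0.232616 substitutions/site.
Under a molecular clock d = 2μt, so t = d/(2μ) = 0.232616 / (2 × 0.029) = 4.01 Myr.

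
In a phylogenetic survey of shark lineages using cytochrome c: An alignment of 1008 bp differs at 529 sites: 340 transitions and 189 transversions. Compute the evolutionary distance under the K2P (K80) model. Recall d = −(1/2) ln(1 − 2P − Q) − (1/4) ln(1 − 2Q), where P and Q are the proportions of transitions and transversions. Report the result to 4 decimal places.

1.1081

P = 340/1008 ≈ 0.337302 and Q = 189/1008 = 0.1875.
Under the Kimura two-parameter model, d = −½ ln(1 − 2P − Q) − ¼ ln(1 − 2Q).
1 − 2P − Q = 0.137896, giving −½ ln(0.137896) = 0.990628.
1 − 2Q = 0.625, giving −¼ ln(0.625) = 0.117501.
d = 0.990628 + 0.117501 = 1.108129.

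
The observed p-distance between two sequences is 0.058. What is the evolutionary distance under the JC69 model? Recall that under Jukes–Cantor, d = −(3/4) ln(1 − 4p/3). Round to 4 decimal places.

d = −(3/4) ln(1 − 4p/3) = −0.75 ln(1 − 0.077333) = −0.75 ln(0.922667)
  = −0.75 × (-0.080487) = 0.060365 substitutions/site.

0.0604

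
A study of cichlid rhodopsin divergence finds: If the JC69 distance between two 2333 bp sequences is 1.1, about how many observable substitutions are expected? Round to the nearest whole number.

1346

Invert JC69: p = (3/4)(1 − e^(−4d/3)) = 0.75 × (1 − e^(-1.466667)) = 0.75 × (1 − 0.230693) = 0.576980.
Expected differing sites = pL ≈ 0.576980 × 2333 = 1346.09434 ≈ 1346.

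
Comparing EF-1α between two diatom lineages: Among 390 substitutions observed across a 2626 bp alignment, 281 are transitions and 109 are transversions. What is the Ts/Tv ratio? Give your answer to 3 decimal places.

2.578

R = 281/109 = 2.577981… ≈ 2.578 (to 3 d.p.).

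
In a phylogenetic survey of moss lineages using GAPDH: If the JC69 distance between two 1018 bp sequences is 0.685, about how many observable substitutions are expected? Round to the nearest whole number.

457

Invert JC69: p = (3/4)(1 − e^(−4d/3)) = 0.75 × (1 − e^(-0.913333)) = 0.75 × (1 − 0.401185) = 0.449111.
Expected differing sites = pL ≈ 0.449111 × 1018 = 457.194998 ≈ 457.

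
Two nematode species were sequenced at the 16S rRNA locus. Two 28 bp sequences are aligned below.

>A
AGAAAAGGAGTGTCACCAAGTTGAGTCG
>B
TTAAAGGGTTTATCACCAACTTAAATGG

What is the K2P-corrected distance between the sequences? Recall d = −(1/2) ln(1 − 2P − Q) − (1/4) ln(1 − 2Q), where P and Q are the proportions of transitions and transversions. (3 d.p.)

Of 28 sites, 4 differences are transitions and 6 are transversions, so P = 4/28 ≈ 0.142857 and Q = 6/28 ≈ 0.214286.
Under the Kimura two-parameter model, d = −½ ln(1 − 2P − Q) − ¼ ln(1 − 2Q).
1 − 2P − Q = 0.5, giving −½ ln(0.5) = 0.346574.
1 − 2Q = 0.571428, giving −¼ ln(0.571428) = 0.139904.
d = 0.346574 + 0.139904 = 0.486478.

0.486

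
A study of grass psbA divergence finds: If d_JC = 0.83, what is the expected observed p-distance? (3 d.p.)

0.502

p = (3/4)(1 − e^(−4d/3)) = 0.75 × (1 − e^(-1.106667)) = 0.75 × (1 − 0.330659) = 0.502006.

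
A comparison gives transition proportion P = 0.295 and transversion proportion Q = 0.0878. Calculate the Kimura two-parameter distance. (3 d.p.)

Under the Kimura two-parameter model, d = −½ ln(1 − 2P − Q) − ¼ ln(1 − 2Q).
1 − 2P − Q = 0.3222, giving −½ ln(0.3222) = 0.566291.
1 − 2Q = 0.8244, giving −¼ ln(0.8244) = 0.048275.
d = 0.566291 + 0.048275 = 0.614566.

0.615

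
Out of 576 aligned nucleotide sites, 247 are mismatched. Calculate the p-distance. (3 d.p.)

0.429

p = 247/576 = 0.428819… ≈ 0.429 (to 3 d.p.).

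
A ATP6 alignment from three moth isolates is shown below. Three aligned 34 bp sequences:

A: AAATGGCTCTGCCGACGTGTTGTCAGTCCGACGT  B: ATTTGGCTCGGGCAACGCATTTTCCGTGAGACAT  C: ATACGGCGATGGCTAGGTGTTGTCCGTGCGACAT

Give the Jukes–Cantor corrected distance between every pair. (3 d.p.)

A–B: 12/34 sites differ → p ≈ 0.352941, d = −0.75 ln(1 − 0.470588) = 0.476991 ≈ 0.477.
A–C: 10/34 sites differ → p ≈ 0.294118, d = −0.75 ln(1 − 0.392157) = 0.373379 ≈ 0.373.
B–C: 11/34 sites differ → p ≈ 0.323529, d = −0.75 ln(1 − 0.431372) = 0.423397 ≈ 0.423.

d(A,B) = 0.477, d(A,C) = 0.373, d(B,C) = 0.423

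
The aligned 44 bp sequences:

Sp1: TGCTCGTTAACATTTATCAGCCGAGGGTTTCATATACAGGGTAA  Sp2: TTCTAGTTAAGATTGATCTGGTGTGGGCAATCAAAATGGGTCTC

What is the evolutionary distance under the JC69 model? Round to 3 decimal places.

0.759

The sequences differ at 21 of 44 sites, so p = 21/44 ≈ 0.477273.
d = −(3/4) ln(1 − 4p/3) = −0.75 ln(1 − 0.636364) = −0.75 ln(0.363636)
  = −0.75 × (-1.011602) = 0.758702 substitutions/site.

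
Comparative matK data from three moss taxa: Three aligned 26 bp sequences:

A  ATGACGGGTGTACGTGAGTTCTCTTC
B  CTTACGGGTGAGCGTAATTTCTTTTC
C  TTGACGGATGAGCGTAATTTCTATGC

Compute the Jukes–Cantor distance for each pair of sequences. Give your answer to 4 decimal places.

d(A,B) = 0.3335, d(A,C) = 0.3961, d(B,C) = 0.2222

A–B: 7/26 sites differ → p ≈ 0.269231, d = −0.75 ln(1 − 0.358975) = 0.333515 ≈ 0.3335.
A–C: 8/26 sites differ → p ≈ 0.307692, d = −0.75 ln(1 − 0.410256) = 0.396050 ≈ 0.3961.
B–C: 5/26 sites differ → p ≈ 0.192308, d = −0.75 ln(1 − 0.256411) = 0.222200 ≈ 0.2222.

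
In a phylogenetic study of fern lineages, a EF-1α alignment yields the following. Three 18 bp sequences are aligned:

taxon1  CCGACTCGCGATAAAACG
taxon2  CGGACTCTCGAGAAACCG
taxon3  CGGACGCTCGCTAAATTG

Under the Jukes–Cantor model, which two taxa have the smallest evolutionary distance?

taxon1 and taxon2

taxon1–taxon2: 4/18 differ, p = 0.222, d = 0.264.
taxon1–taxon3: 6/18 differ, p = 0.333, d = 0.441.
taxon2–taxon3: 5/18 differ, p = 0.278, d = 0.347.
The smallest distance is between taxon1 and taxon2.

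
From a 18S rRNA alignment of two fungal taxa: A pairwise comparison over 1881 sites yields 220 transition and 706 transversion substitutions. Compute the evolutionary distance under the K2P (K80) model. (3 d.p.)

0.817

P = 220/1881 ≈ 0.116959 and Q = 706/1881 ≈ 0.375332.
Under the Kimura two-parameter model, d = −½ ln(1 − 2P − Q) − ¼ ln(1 − 2Q).
1 − 2P − Q = 0.39075, giving −½ ln(0.39075) = 0.469844.
1 − 2Q = 0.249336, giving −¼ ln(0.249336) = 0.347238.
d = 0.469844 + 0.347238 = 0.817082.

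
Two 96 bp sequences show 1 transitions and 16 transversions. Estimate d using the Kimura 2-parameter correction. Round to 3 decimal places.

P = 1/96 ≈ 0.010417 and Q = 16/96 ≈ 0.166667.
Under the Kimura two-parameter model, d = −½ ln(1 − 2P − Q) − ¼ ln(1 − 2Q).
1 − 2P − Q = 0.812499, giving −½ ln(0.812499) = 0.103820.
1 − 2Q = 0.666666, giving −¼ ln(0.666666) = 0.101367.
d = 0.103820 + 0.101367 = 0.205187.

0.205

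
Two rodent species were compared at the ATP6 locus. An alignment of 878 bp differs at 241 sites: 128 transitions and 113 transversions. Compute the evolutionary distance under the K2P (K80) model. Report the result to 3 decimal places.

P = 128/878 ≈ 0.145786 and Q = 113/878 ≈ 0.128702.
Under the Kimura two-parameter model, d = −½ ln(1 − 2P − Q) − ¼ ln(1 − 2Q).
1 − 2P − Q = 0.579726, giving −½ ln(0.579726) = 0.272600.
1 − 2Q = 0.742596, giving −¼ ln(0.742596) = 0.074401.
d = 0.272600 + 0.074401 = 0.347001.

0.347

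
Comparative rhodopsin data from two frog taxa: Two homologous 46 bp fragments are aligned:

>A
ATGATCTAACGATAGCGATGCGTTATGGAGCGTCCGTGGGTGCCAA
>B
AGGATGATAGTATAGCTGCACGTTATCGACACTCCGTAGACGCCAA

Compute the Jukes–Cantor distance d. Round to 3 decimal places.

The sequences differ at 17 of 46 sites, so p = 17/46 ≈ 0.369565.
d = −(3/4) ln(1 − 4p/3) = −0.75 ln(1 − 0.492753) = −0.75 ln(0.507247)
  = −0.75 × (-0.678757) = 0.509068 substitutions/site.

0.509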